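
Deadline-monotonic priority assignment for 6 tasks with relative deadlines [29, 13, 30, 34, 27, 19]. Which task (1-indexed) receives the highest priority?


Sort tasks by relative deadline (ascending):
  Task 2: deadline = 13
  Task 6: deadline = 19
  Task 5: deadline = 27
  Task 1: deadline = 29
  Task 3: deadline = 30
  Task 4: deadline = 34
Priority order (highest first): [2, 6, 5, 1, 3, 4]
Highest priority task = 2

2


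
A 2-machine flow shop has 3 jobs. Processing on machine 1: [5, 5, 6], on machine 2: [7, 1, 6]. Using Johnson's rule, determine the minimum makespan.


Apply Johnson's rule:
  Group 1 (a <= b): [(1, 5, 7), (3, 6, 6)]
  Group 2 (a > b): [(2, 5, 1)]
Optimal job order: [1, 3, 2]
Schedule:
  Job 1: M1 done at 5, M2 done at 12
  Job 3: M1 done at 11, M2 done at 18
  Job 2: M1 done at 16, M2 done at 19
Makespan = 19

19


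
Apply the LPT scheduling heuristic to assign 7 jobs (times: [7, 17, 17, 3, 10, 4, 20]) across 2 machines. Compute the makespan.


Sort jobs in decreasing order (LPT): [20, 17, 17, 10, 7, 4, 3]
Assign each job to the least loaded machine:
  Machine 1: jobs [20, 10, 7, 3], load = 40
  Machine 2: jobs [17, 17, 4], load = 38
Makespan = max load = 40

40


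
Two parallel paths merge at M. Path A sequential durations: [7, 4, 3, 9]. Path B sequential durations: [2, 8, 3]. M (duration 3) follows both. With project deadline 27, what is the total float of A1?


Forward pass: ES(A1) = sum of predecessors on chain A = 0
EF = ES + duration = 0 + 7 = 7
Backward pass: LF(M) = deadline = 27; LS(M) = 27 - 3 = 24
LF(A1) = LS(M) - sum(successors on chain A) = 24 - 16 = 8
LS = LF - duration = 8 - 7 = 1
Total float = LS - ES = 1 - 0 = 1

1


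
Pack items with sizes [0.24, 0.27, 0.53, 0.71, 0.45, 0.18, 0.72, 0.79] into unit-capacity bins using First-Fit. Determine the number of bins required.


Place items sequentially using First-Fit:
  Item 0.24 -> new Bin 1
  Item 0.27 -> Bin 1 (now 0.51)
  Item 0.53 -> new Bin 2
  Item 0.71 -> new Bin 3
  Item 0.45 -> Bin 1 (now 0.96)
  Item 0.18 -> Bin 2 (now 0.71)
  Item 0.72 -> new Bin 4
  Item 0.79 -> new Bin 5
Total bins used = 5

5


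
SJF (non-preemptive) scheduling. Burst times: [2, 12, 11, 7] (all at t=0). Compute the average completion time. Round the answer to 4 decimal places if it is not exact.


SJF order (ascending): [2, 7, 11, 12]
Completion times:
  Job 1: burst=2, C=2
  Job 2: burst=7, C=9
  Job 3: burst=11, C=20
  Job 4: burst=12, C=32
Average completion = 63/4 = 15.75

15.75


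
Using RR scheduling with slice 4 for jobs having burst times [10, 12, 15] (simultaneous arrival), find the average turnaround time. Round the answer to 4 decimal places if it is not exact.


Time quantum = 4
Execution trace:
  J1 runs 4 units, time = 4
  J2 runs 4 units, time = 8
  J3 runs 4 units, time = 12
  J1 runs 4 units, time = 16
  J2 runs 4 units, time = 20
  J3 runs 4 units, time = 24
  J1 runs 2 units, time = 26
  J2 runs 4 units, time = 30
  J3 runs 4 units, time = 34
  J3 runs 3 units, time = 37
Finish times: [26, 30, 37]
Average turnaround = 93/3 = 31.0

31.0


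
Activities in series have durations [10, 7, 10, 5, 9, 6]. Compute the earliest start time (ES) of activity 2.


Activity 2 starts after activities 1 through 1 complete.
Predecessor durations: [10]
ES = 10 = 10

10


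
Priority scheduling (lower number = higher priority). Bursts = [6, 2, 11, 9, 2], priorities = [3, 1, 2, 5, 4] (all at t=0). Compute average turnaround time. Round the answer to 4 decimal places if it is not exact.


Sort by priority (ascending = highest first):
Order: [(1, 2), (2, 11), (3, 6), (4, 2), (5, 9)]
Completion times:
  Priority 1, burst=2, C=2
  Priority 2, burst=11, C=13
  Priority 3, burst=6, C=19
  Priority 4, burst=2, C=21
  Priority 5, burst=9, C=30
Average turnaround = 85/5 = 17.0

17.0


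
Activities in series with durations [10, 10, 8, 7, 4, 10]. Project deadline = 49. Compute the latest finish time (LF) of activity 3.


LF(activity 3) = deadline - sum of successor durations
Successors: activities 4 through 6 with durations [7, 4, 10]
Sum of successor durations = 21
LF = 49 - 21 = 28

28


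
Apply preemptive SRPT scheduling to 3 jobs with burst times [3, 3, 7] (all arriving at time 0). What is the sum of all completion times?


Since all jobs arrive at t=0, SRPT equals SPT ordering.
SPT order: [3, 3, 7]
Completion times:
  Job 1: p=3, C=3
  Job 2: p=3, C=6
  Job 3: p=7, C=13
Total completion time = 3 + 6 + 13 = 22

22


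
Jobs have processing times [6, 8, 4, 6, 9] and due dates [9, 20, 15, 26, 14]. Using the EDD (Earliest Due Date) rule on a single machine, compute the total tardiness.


Sort by due date (EDD order): [(6, 9), (9, 14), (4, 15), (8, 20), (6, 26)]
Compute completion times and tardiness:
  Job 1: p=6, d=9, C=6, tardiness=max(0,6-9)=0
  Job 2: p=9, d=14, C=15, tardiness=max(0,15-14)=1
  Job 3: p=4, d=15, C=19, tardiness=max(0,19-15)=4
  Job 4: p=8, d=20, C=27, tardiness=max(0,27-20)=7
  Job 5: p=6, d=26, C=33, tardiness=max(0,33-26)=7
Total tardiness = 19

19


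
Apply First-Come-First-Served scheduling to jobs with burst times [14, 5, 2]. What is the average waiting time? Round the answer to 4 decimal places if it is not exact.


FCFS order (as given): [14, 5, 2]
Waiting times:
  Job 1: wait = 0
  Job 2: wait = 14
  Job 3: wait = 19
Sum of waiting times = 33
Average waiting time = 33/3 = 11.0

11.0


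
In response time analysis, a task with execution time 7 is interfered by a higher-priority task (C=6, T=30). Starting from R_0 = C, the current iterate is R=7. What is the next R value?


R_next = C + ceil(R_prev / T_hp) * C_hp
ceil(7 / 30) = ceil(0.2333) = 1
Interference = 1 * 6 = 6
R_next = 7 + 6 = 13

13


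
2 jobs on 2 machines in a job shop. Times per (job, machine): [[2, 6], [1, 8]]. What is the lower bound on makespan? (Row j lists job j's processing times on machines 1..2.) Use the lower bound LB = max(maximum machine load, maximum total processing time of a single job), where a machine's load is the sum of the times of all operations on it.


Machine loads:
  Machine 1: 2 + 1 = 3
  Machine 2: 6 + 8 = 14
Max machine load = 14
Job totals:
  Job 1: 8
  Job 2: 9
Max job total = 9
Lower bound = max(14, 9) = 14

14


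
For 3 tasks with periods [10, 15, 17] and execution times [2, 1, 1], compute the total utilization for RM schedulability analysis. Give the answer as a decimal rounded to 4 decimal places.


Compute individual utilizations (exact fractions):
  Task 1: C/T = 2/10 = 1/5 (approx. 0.2)
  Task 2: C/T = 1/15 (approx. 0.0667)
  Task 3: C/T = 1/17 (approx. 0.0588)
Total utilization U = 1/5 + 1/15 + 1/17 = 83/255
Rounded to 4 decimal places: U = 0.3255
RM (Liu & Layland) bound for 3 tasks = 0.779763; compare with U = 83/255 (approx. 0.325490)
U <= bound, so schedulable by RM sufficient condition.

0.3255


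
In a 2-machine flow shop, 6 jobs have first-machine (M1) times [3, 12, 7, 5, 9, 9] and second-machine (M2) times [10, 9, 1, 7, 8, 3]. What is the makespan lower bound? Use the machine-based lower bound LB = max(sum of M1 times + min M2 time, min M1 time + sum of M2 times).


LB1 = sum(M1 times) + min(M2 times) = 45 + 1 = 46
LB2 = min(M1 times) + sum(M2 times) = 3 + 38 = 41
Lower bound = max(LB1, LB2) = max(46, 41) = 46

46


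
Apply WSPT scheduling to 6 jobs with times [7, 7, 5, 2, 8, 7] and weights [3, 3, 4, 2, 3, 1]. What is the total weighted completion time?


Compute p/w ratios and sort ascending (WSPT): [(2, 2), (5, 4), (7, 3), (7, 3), (8, 3), (7, 1)]
Compute weighted completion times:
  Job (p=2,w=2): C=2, w*C=2*2=4
  Job (p=5,w=4): C=7, w*C=4*7=28
  Job (p=7,w=3): C=14, w*C=3*14=42
  Job (p=7,w=3): C=21, w*C=3*21=63
  Job (p=8,w=3): C=29, w*C=3*29=87
  Job (p=7,w=1): C=36, w*C=1*36=36
Total weighted completion time = 260

260


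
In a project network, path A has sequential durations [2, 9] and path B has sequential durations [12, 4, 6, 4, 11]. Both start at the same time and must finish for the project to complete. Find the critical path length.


Path A total = 2 + 9 = 11
Path B total = 12 + 4 + 6 + 4 + 11 = 37
Critical path = longest path = max(11, 37) = 37

37


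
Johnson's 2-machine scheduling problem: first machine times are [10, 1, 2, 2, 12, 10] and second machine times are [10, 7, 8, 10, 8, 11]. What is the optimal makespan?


Apply Johnson's rule:
  Group 1 (a <= b): [(2, 1, 7), (3, 2, 8), (4, 2, 10), (1, 10, 10), (6, 10, 11)]
  Group 2 (a > b): [(5, 12, 8)]
Optimal job order: [2, 3, 4, 1, 6, 5]
Schedule:
  Job 2: M1 done at 1, M2 done at 8
  Job 3: M1 done at 3, M2 done at 16
  Job 4: M1 done at 5, M2 done at 26
  Job 1: M1 done at 15, M2 done at 36
  Job 6: M1 done at 25, M2 done at 47
  Job 5: M1 done at 37, M2 done at 55
Makespan = 55

55


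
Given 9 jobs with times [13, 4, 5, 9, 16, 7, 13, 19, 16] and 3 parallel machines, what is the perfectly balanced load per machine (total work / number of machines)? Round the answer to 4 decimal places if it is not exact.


Total processing time = 13 + 4 + 5 + 9 + 16 + 7 + 13 + 19 + 16 = 102
Number of machines = 3
Ideal balanced load = 102 / 3 = 34.0

34.0


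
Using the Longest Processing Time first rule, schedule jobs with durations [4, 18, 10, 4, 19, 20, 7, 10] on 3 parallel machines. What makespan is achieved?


Sort jobs in decreasing order (LPT): [20, 19, 18, 10, 10, 7, 4, 4]
Assign each job to the least loaded machine:
  Machine 1: jobs [20, 7, 4], load = 31
  Machine 2: jobs [19, 10], load = 29
  Machine 3: jobs [18, 10, 4], load = 32
Makespan = max load = 32

32


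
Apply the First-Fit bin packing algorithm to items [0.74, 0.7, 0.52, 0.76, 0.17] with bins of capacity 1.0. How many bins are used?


Place items sequentially using First-Fit:
  Item 0.74 -> new Bin 1
  Item 0.7 -> new Bin 2
  Item 0.52 -> new Bin 3
  Item 0.76 -> new Bin 4
  Item 0.17 -> Bin 1 (now 0.91)
Total bins used = 4

4


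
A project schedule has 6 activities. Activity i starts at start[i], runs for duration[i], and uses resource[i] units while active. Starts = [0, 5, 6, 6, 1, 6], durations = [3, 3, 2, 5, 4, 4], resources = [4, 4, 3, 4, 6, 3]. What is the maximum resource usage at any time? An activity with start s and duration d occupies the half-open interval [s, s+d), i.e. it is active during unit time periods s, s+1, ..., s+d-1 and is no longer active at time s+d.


Each activity i is active on [start_i, start_i + duration_i).
Compute total resource usage per time slot:
  t=0: active resources = [4], total = 4
  t=1: active resources = [4, 6], total = 10
  t=2: active resources = [4, 6], total = 10
  t=3: active resources = [6], total = 6
  t=4: active resources = [6], total = 6
  t=5: active resources = [4], total = 4
  t=6: active resources = [4, 3, 4, 3], total = 14
  t=7: active resources = [4, 3, 4, 3], total = 14
  t=8: active resources = [4, 3], total = 7
  t=9: active resources = [4, 3], total = 7
  t=10: active resources = [4], total = 4
Peak resource demand = 14

14


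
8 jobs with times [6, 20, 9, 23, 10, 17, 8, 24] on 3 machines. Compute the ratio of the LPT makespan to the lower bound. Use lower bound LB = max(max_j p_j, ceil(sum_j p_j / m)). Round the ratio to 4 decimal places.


LPT order: [24, 23, 20, 17, 10, 9, 8, 6]
Machine loads after assignment: [41, 39, 37]
LPT makespan = 41
Lower bound = max(max_job, ceil(total/3)) = max(24, 39) = 39
Ratio = 41 / 39 = 1.0513

1.0513


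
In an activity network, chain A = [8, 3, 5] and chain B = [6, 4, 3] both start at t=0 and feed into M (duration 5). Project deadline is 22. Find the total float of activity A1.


Forward pass: ES(A1) = sum of predecessors on chain A = 0
EF = ES + duration = 0 + 8 = 8
Backward pass: LF(M) = deadline = 22; LS(M) = 22 - 5 = 17
LF(A1) = LS(M) - sum(successors on chain A) = 17 - 8 = 9
LS = LF - duration = 9 - 8 = 1
Total float = LS - ES = 1 - 0 = 1

1


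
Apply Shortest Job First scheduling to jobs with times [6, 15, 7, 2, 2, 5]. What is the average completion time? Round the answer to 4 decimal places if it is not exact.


SJF order (ascending): [2, 2, 5, 6, 7, 15]
Completion times:
  Job 1: burst=2, C=2
  Job 2: burst=2, C=4
  Job 3: burst=5, C=9
  Job 4: burst=6, C=15
  Job 5: burst=7, C=22
  Job 6: burst=15, C=37
Average completion = 89/6 = 14.8333

14.8333


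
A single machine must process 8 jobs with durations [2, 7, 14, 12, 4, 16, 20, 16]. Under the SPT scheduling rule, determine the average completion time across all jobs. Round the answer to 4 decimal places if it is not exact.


Sort jobs by processing time (SPT order): [2, 4, 7, 12, 14, 16, 16, 20]
Compute completion times sequentially:
  Job 1: processing = 2, completes at 2
  Job 2: processing = 4, completes at 6
  Job 3: processing = 7, completes at 13
  Job 4: processing = 12, completes at 25
  Job 5: processing = 14, completes at 39
  Job 6: processing = 16, completes at 55
  Job 7: processing = 16, completes at 71
  Job 8: processing = 20, completes at 91
Sum of completion times = 302
Average completion time = 302/8 = 37.75

37.75


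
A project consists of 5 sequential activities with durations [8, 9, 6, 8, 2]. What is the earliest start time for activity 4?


Activity 4 starts after activities 1 through 3 complete.
Predecessor durations: [8, 9, 6]
ES = 8 + 9 + 6 = 23

23


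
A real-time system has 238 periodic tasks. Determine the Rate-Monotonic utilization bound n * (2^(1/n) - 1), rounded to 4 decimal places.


Compute 2^(1/238) = 1.0029166282
Subtract 1: 1.0029166282 - 1 = 0.0029166282
Multiply by n: 238 * 0.0029166282 = 0.6941575116
Round to 4 dp: 0.6942

0.6942


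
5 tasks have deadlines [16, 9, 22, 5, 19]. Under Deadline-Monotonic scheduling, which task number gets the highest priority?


Sort tasks by relative deadline (ascending):
  Task 4: deadline = 5
  Task 2: deadline = 9
  Task 1: deadline = 16
  Task 5: deadline = 19
  Task 3: deadline = 22
Priority order (highest first): [4, 2, 1, 5, 3]
Highest priority task = 4

4


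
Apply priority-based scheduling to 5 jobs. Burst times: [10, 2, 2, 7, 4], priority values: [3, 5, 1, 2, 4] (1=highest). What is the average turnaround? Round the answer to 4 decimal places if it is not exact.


Sort by priority (ascending = highest first):
Order: [(1, 2), (2, 7), (3, 10), (4, 4), (5, 2)]
Completion times:
  Priority 1, burst=2, C=2
  Priority 2, burst=7, C=9
  Priority 3, burst=10, C=19
  Priority 4, burst=4, C=23
  Priority 5, burst=2, C=25
Average turnaround = 78/5 = 15.6

15.6


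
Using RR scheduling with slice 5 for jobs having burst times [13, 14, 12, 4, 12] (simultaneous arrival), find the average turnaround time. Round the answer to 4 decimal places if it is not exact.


Time quantum = 5
Execution trace:
  J1 runs 5 units, time = 5
  J2 runs 5 units, time = 10
  J3 runs 5 units, time = 15
  J4 runs 4 units, time = 19
  J5 runs 5 units, time = 24
  J1 runs 5 units, time = 29
  J2 runs 5 units, time = 34
  J3 runs 5 units, time = 39
  J5 runs 5 units, time = 44
  J1 runs 3 units, time = 47
  J2 runs 4 units, time = 51
  J3 runs 2 units, time = 53
  J5 runs 2 units, time = 55
Finish times: [47, 51, 53, 19, 55]
Average turnaround = 225/5 = 45.0

45.0


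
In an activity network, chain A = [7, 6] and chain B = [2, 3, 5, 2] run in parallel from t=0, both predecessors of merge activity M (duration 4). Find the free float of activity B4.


ES(B4) = sum of predecessors on chain B = 10
EF(B4) = ES + duration = 10 + 2 = 12
Successor of B4 is M. ES(M) = max(sum(A), sum(B)) = max(13, 12) = 13
Free float = ES(successor) - EF(current) = 13 - 12 = 1

1


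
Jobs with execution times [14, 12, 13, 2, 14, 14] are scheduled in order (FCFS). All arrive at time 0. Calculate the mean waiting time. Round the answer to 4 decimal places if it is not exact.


FCFS order (as given): [14, 12, 13, 2, 14, 14]
Waiting times:
  Job 1: wait = 0
  Job 2: wait = 14
  Job 3: wait = 26
  Job 4: wait = 39
  Job 5: wait = 41
  Job 6: wait = 55
Sum of waiting times = 175
Average waiting time = 175/6 = 29.1667

29.1667


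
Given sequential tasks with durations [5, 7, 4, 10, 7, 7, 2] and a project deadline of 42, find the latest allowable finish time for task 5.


LF(activity 5) = deadline - sum of successor durations
Successors: activities 6 through 7 with durations [7, 2]
Sum of successor durations = 9
LF = 42 - 9 = 33

33


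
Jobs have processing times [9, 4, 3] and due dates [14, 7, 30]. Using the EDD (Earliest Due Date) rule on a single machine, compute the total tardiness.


Sort by due date (EDD order): [(4, 7), (9, 14), (3, 30)]
Compute completion times and tardiness:
  Job 1: p=4, d=7, C=4, tardiness=max(0,4-7)=0
  Job 2: p=9, d=14, C=13, tardiness=max(0,13-14)=0
  Job 3: p=3, d=30, C=16, tardiness=max(0,16-30)=0
Total tardiness = 0

0


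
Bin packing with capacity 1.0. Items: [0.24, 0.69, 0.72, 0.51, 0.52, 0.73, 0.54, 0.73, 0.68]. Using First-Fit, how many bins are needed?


Place items sequentially using First-Fit:
  Item 0.24 -> new Bin 1
  Item 0.69 -> Bin 1 (now 0.93)
  Item 0.72 -> new Bin 2
  Item 0.51 -> new Bin 3
  Item 0.52 -> new Bin 4
  Item 0.73 -> new Bin 5
  Item 0.54 -> new Bin 6
  Item 0.73 -> new Bin 7
  Item 0.68 -> new Bin 8
Total bins used = 8

8


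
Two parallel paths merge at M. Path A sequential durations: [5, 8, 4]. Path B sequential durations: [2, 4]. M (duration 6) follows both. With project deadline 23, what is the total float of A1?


Forward pass: ES(A1) = sum of predecessors on chain A = 0
EF = ES + duration = 0 + 5 = 5
Backward pass: LF(M) = deadline = 23; LS(M) = 23 - 6 = 17
LF(A1) = LS(M) - sum(successors on chain A) = 17 - 12 = 5
LS = LF - duration = 5 - 5 = 0
Total float = LS - ES = 0 - 0 = 0

0


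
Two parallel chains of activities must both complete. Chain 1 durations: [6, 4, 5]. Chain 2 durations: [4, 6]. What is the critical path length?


Path A total = 6 + 4 + 5 = 15
Path B total = 4 + 6 = 10
Critical path = longest path = max(15, 10) = 15

15


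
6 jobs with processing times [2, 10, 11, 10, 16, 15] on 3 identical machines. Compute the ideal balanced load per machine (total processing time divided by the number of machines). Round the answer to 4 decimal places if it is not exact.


Total processing time = 2 + 10 + 11 + 10 + 16 + 15 = 64
Number of machines = 3
Ideal balanced load = 64 / 3 = 21.3333

21.3333


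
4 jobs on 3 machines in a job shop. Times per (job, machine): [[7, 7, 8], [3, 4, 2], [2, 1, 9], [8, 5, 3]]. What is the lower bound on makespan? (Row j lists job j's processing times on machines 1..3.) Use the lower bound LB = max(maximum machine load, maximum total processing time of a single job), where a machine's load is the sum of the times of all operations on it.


Machine loads:
  Machine 1: 7 + 3 + 2 + 8 = 20
  Machine 2: 7 + 4 + 1 + 5 = 17
  Machine 3: 8 + 2 + 9 + 3 = 22
Max machine load = 22
Job totals:
  Job 1: 22
  Job 2: 9
  Job 3: 12
  Job 4: 16
Max job total = 22
Lower bound = max(22, 22) = 22

22


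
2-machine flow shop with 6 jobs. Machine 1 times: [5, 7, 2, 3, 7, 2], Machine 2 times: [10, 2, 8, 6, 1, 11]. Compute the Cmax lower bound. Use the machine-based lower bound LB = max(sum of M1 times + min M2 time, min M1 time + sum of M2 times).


LB1 = sum(M1 times) + min(M2 times) = 26 + 1 = 27
LB2 = min(M1 times) + sum(M2 times) = 2 + 38 = 40
Lower bound = max(LB1, LB2) = max(27, 40) = 40

40


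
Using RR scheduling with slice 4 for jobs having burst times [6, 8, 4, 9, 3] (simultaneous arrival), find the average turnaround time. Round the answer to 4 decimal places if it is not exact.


Time quantum = 4
Execution trace:
  J1 runs 4 units, time = 4
  J2 runs 4 units, time = 8
  J3 runs 4 units, time = 12
  J4 runs 4 units, time = 16
  J5 runs 3 units, time = 19
  J1 runs 2 units, time = 21
  J2 runs 4 units, time = 25
  J4 runs 4 units, time = 29
  J4 runs 1 units, time = 30
Finish times: [21, 25, 12, 30, 19]
Average turnaround = 107/5 = 21.4

21.4


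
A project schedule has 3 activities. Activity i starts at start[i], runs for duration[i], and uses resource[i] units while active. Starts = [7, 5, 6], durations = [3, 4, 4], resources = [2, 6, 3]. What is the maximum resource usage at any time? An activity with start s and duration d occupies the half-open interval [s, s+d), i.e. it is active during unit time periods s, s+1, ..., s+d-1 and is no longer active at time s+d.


Each activity i is active on [start_i, start_i + duration_i).
Compute total resource usage per time slot:
  t=0: active resources = [], total = 0
  t=1: active resources = [], total = 0
  t=2: active resources = [], total = 0
  t=3: active resources = [], total = 0
  t=4: active resources = [], total = 0
  t=5: active resources = [6], total = 6
  t=6: active resources = [6, 3], total = 9
  t=7: active resources = [2, 6, 3], total = 11
  t=8: active resources = [2, 6, 3], total = 11
  t=9: active resources = [2, 3], total = 5
Peak resource demand = 11

11


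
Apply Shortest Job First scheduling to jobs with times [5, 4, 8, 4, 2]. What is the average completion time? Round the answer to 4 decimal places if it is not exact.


SJF order (ascending): [2, 4, 4, 5, 8]
Completion times:
  Job 1: burst=2, C=2
  Job 2: burst=4, C=6
  Job 3: burst=4, C=10
  Job 4: burst=5, C=15
  Job 5: burst=8, C=23
Average completion = 56/5 = 11.2

11.2


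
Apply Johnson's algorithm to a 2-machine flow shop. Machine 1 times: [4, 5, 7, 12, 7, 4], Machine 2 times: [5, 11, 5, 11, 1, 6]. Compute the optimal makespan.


Apply Johnson's rule:
  Group 1 (a <= b): [(1, 4, 5), (6, 4, 6), (2, 5, 11)]
  Group 2 (a > b): [(4, 12, 11), (3, 7, 5), (5, 7, 1)]
Optimal job order: [1, 6, 2, 4, 3, 5]
Schedule:
  Job 1: M1 done at 4, M2 done at 9
  Job 6: M1 done at 8, M2 done at 15
  Job 2: M1 done at 13, M2 done at 26
  Job 4: M1 done at 25, M2 done at 37
  Job 3: M1 done at 32, M2 done at 42
  Job 5: M1 done at 39, M2 done at 43
Makespan = 43

43


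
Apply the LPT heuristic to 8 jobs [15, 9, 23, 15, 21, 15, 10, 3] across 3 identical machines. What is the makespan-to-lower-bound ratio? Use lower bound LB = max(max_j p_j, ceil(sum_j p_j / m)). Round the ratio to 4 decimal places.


LPT order: [23, 21, 15, 15, 15, 10, 9, 3]
Machine loads after assignment: [36, 36, 39]
LPT makespan = 39
Lower bound = max(max_job, ceil(total/3)) = max(23, 37) = 37
Ratio = 39 / 37 = 1.0541

1.0541


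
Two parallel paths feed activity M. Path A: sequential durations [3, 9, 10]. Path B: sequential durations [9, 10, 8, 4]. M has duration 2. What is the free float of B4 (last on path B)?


ES(B4) = sum of predecessors on chain B = 27
EF(B4) = ES + duration = 27 + 4 = 31
Successor of B4 is M. ES(M) = max(sum(A), sum(B)) = max(22, 31) = 31
Free float = ES(successor) - EF(current) = 31 - 31 = 0

0


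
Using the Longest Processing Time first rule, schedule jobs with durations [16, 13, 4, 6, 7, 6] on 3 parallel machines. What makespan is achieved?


Sort jobs in decreasing order (LPT): [16, 13, 7, 6, 6, 4]
Assign each job to the least loaded machine:
  Machine 1: jobs [16], load = 16
  Machine 2: jobs [13, 6], load = 19
  Machine 3: jobs [7, 6, 4], load = 17
Makespan = max load = 19

19


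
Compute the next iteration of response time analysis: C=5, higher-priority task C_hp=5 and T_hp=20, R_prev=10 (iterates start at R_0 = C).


R_next = C + ceil(R_prev / T_hp) * C_hp
ceil(10 / 20) = ceil(0.5) = 1
Interference = 1 * 5 = 5
R_next = 5 + 5 = 10
R_next = R_prev, so the iteration has converged (response time = 10).

10


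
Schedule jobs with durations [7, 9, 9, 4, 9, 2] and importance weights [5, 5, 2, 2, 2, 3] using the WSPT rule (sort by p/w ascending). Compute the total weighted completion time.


Compute p/w ratios and sort ascending (WSPT): [(2, 3), (7, 5), (9, 5), (4, 2), (9, 2), (9, 2)]
Compute weighted completion times:
  Job (p=2,w=3): C=2, w*C=3*2=6
  Job (p=7,w=5): C=9, w*C=5*9=45
  Job (p=9,w=5): C=18, w*C=5*18=90
  Job (p=4,w=2): C=22, w*C=2*22=44
  Job (p=9,w=2): C=31, w*C=2*31=62
  Job (p=9,w=2): C=40, w*C=2*40=80
Total weighted completion time = 327

327


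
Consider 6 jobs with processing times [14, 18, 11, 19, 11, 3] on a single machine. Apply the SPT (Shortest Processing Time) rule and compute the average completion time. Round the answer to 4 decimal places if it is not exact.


Sort jobs by processing time (SPT order): [3, 11, 11, 14, 18, 19]
Compute completion times sequentially:
  Job 1: processing = 3, completes at 3
  Job 2: processing = 11, completes at 14
  Job 3: processing = 11, completes at 25
  Job 4: processing = 14, completes at 39
  Job 5: processing = 18, completes at 57
  Job 6: processing = 19, completes at 76
Sum of completion times = 214
Average completion time = 214/6 = 35.6667

35.6667


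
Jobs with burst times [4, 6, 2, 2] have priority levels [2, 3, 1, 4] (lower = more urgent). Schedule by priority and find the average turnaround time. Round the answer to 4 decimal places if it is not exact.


Sort by priority (ascending = highest first):
Order: [(1, 2), (2, 4), (3, 6), (4, 2)]
Completion times:
  Priority 1, burst=2, C=2
  Priority 2, burst=4, C=6
  Priority 3, burst=6, C=12
  Priority 4, burst=2, C=14
Average turnaround = 34/4 = 8.5

8.5


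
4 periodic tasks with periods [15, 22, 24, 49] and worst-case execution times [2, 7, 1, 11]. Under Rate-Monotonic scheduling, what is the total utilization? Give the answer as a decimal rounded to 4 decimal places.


Compute individual utilizations (exact fractions):
  Task 1: C/T = 2/15 (approx. 0.1333)
  Task 2: C/T = 7/22 (approx. 0.3182)
  Task 3: C/T = 1/24 (approx. 0.0417)
  Task 4: C/T = 11/49 (approx. 0.2245)
Total utilization U = 2/15 + 7/22 + 1/24 + 11/49 = 15473/21560
Rounded to 4 decimal places: U = 0.7177
RM (Liu & Layland) bound for 4 tasks = 0.756828; compare with U = 15473/21560 (approx. 0.717672)
U <= bound, so schedulable by RM sufficient condition.

0.7177


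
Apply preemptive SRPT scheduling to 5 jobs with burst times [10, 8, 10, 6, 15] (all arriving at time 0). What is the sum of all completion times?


Since all jobs arrive at t=0, SRPT equals SPT ordering.
SPT order: [6, 8, 10, 10, 15]
Completion times:
  Job 1: p=6, C=6
  Job 2: p=8, C=14
  Job 3: p=10, C=24
  Job 4: p=10, C=34
  Job 5: p=15, C=49
Total completion time = 6 + 14 + 24 + 34 + 49 = 127

127


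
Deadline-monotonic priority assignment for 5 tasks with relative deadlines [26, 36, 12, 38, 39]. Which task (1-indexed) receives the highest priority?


Sort tasks by relative deadline (ascending):
  Task 3: deadline = 12
  Task 1: deadline = 26
  Task 2: deadline = 36
  Task 4: deadline = 38
  Task 5: deadline = 39
Priority order (highest first): [3, 1, 2, 4, 5]
Highest priority task = 3

3


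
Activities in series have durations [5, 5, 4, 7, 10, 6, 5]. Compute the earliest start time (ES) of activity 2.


Activity 2 starts after activities 1 through 1 complete.
Predecessor durations: [5]
ES = 5 = 5

5


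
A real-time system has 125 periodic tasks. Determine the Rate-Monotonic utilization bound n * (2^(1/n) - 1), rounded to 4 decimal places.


Compute 2^(1/125) = 1.0055605804
Subtract 1: 1.0055605804 - 1 = 0.0055605804
Multiply by n: 125 * 0.0055605804 = 0.6950725500
Round to 4 dp: 0.6951

0.6951


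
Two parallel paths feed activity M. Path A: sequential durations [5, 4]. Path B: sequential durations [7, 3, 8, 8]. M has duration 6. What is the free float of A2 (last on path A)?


ES(A2) = sum of predecessors on chain A = 5
EF(A2) = ES + duration = 5 + 4 = 9
Successor of A2 is M. ES(M) = max(sum(A), sum(B)) = max(9, 26) = 26
Free float = ES(successor) - EF(current) = 26 - 9 = 17

17


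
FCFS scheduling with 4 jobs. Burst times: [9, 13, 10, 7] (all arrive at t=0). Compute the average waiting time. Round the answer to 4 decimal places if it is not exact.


FCFS order (as given): [9, 13, 10, 7]
Waiting times:
  Job 1: wait = 0
  Job 2: wait = 9
  Job 3: wait = 22
  Job 4: wait = 32
Sum of waiting times = 63
Average waiting time = 63/4 = 15.75

15.75


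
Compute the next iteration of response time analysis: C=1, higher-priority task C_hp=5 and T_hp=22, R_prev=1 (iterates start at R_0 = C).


R_next = C + ceil(R_prev / T_hp) * C_hp
ceil(1 / 22) = ceil(0.0455) = 1
Interference = 1 * 5 = 5
R_next = 1 + 5 = 6

6


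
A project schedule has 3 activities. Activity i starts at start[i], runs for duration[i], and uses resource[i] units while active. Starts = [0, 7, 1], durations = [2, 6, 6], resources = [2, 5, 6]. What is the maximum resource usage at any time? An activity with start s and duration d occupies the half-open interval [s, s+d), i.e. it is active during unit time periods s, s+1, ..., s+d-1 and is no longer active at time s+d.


Each activity i is active on [start_i, start_i + duration_i).
Compute total resource usage per time slot:
  t=0: active resources = [2], total = 2
  t=1: active resources = [2, 6], total = 8
  t=2: active resources = [6], total = 6
  t=3: active resources = [6], total = 6
  t=4: active resources = [6], total = 6
  t=5: active resources = [6], total = 6
  t=6: active resources = [6], total = 6
  t=7: active resources = [5], total = 5
  t=8: active resources = [5], total = 5
  t=9: active resources = [5], total = 5
  t=10: active resources = [5], total = 5
  t=11: active resources = [5], total = 5
  t=12: active resources = [5], total = 5
Peak resource demand = 8

8


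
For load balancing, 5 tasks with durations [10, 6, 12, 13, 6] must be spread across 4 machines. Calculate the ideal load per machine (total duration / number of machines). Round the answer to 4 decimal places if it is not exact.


Total processing time = 10 + 6 + 12 + 13 + 6 = 47
Number of machines = 4
Ideal balanced load = 47 / 4 = 11.75

11.75


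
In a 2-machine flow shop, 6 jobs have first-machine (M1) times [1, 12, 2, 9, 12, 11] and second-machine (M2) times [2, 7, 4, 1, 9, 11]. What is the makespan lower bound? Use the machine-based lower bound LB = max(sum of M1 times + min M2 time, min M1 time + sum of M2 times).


LB1 = sum(M1 times) + min(M2 times) = 47 + 1 = 48
LB2 = min(M1 times) + sum(M2 times) = 1 + 34 = 35
Lower bound = max(LB1, LB2) = max(48, 35) = 48

48


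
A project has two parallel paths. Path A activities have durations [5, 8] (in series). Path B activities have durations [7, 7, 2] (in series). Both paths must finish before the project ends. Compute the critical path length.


Path A total = 5 + 8 = 13
Path B total = 7 + 7 + 2 = 16
Critical path = longest path = max(13, 16) = 16

16


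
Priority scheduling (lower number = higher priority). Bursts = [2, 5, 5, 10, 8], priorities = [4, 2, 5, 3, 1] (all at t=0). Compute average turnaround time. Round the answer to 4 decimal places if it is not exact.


Sort by priority (ascending = highest first):
Order: [(1, 8), (2, 5), (3, 10), (4, 2), (5, 5)]
Completion times:
  Priority 1, burst=8, C=8
  Priority 2, burst=5, C=13
  Priority 3, burst=10, C=23
  Priority 4, burst=2, C=25
  Priority 5, burst=5, C=30
Average turnaround = 99/5 = 19.8

19.8


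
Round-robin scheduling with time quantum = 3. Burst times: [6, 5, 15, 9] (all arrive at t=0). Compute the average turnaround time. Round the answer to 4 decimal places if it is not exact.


Time quantum = 3
Execution trace:
  J1 runs 3 units, time = 3
  J2 runs 3 units, time = 6
  J3 runs 3 units, time = 9
  J4 runs 3 units, time = 12
  J1 runs 3 units, time = 15
  J2 runs 2 units, time = 17
  J3 runs 3 units, time = 20
  J4 runs 3 units, time = 23
  J3 runs 3 units, time = 26
  J4 runs 3 units, time = 29
  J3 runs 3 units, time = 32
  J3 runs 3 units, time = 35
Finish times: [15, 17, 35, 29]
Average turnaround = 96/4 = 24.0

24.0


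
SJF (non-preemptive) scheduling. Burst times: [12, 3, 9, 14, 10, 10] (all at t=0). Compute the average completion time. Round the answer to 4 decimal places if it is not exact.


SJF order (ascending): [3, 9, 10, 10, 12, 14]
Completion times:
  Job 1: burst=3, C=3
  Job 2: burst=9, C=12
  Job 3: burst=10, C=22
  Job 4: burst=10, C=32
  Job 5: burst=12, C=44
  Job 6: burst=14, C=58
Average completion = 171/6 = 28.5

28.5


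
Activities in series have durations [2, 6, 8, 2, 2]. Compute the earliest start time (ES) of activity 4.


Activity 4 starts after activities 1 through 3 complete.
Predecessor durations: [2, 6, 8]
ES = 2 + 6 + 8 = 16

16


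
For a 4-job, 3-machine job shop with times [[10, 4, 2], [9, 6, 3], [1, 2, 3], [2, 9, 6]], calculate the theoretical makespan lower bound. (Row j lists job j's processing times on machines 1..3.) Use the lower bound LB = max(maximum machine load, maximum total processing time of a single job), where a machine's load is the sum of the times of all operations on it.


Machine loads:
  Machine 1: 10 + 9 + 1 + 2 = 22
  Machine 2: 4 + 6 + 2 + 9 = 21
  Machine 3: 2 + 3 + 3 + 6 = 14
Max machine load = 22
Job totals:
  Job 1: 16
  Job 2: 18
  Job 3: 6
  Job 4: 17
Max job total = 18
Lower bound = max(22, 18) = 22

22


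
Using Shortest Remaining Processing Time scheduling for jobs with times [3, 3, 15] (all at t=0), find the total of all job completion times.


Since all jobs arrive at t=0, SRPT equals SPT ordering.
SPT order: [3, 3, 15]
Completion times:
  Job 1: p=3, C=3
  Job 2: p=3, C=6
  Job 3: p=15, C=21
Total completion time = 3 + 6 + 21 = 30

30


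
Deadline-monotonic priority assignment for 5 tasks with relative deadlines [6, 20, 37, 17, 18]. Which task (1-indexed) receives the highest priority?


Sort tasks by relative deadline (ascending):
  Task 1: deadline = 6
  Task 4: deadline = 17
  Task 5: deadline = 18
  Task 2: deadline = 20
  Task 3: deadline = 37
Priority order (highest first): [1, 4, 5, 2, 3]
Highest priority task = 1

1


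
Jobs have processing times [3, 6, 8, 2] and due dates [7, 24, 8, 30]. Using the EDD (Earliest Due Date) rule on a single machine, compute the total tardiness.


Sort by due date (EDD order): [(3, 7), (8, 8), (6, 24), (2, 30)]
Compute completion times and tardiness:
  Job 1: p=3, d=7, C=3, tardiness=max(0,3-7)=0
  Job 2: p=8, d=8, C=11, tardiness=max(0,11-8)=3
  Job 3: p=6, d=24, C=17, tardiness=max(0,17-24)=0
  Job 4: p=2, d=30, C=19, tardiness=max(0,19-30)=0
Total tardiness = 3

3


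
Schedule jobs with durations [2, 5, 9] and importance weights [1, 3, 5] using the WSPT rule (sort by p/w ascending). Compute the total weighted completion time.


Compute p/w ratios and sort ascending (WSPT): [(5, 3), (9, 5), (2, 1)]
Compute weighted completion times:
  Job (p=5,w=3): C=5, w*C=3*5=15
  Job (p=9,w=5): C=14, w*C=5*14=70
  Job (p=2,w=1): C=16, w*C=1*16=16
Total weighted completion time = 101

101


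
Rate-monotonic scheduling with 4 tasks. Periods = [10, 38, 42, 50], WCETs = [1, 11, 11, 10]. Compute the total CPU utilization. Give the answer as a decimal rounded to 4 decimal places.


Compute individual utilizations (exact fractions):
  Task 1: C/T = 1/10 (approx. 0.1)
  Task 2: C/T = 11/38 (approx. 0.2895)
  Task 3: C/T = 11/42 (approx. 0.2619)
  Task 4: C/T = 10/50 = 1/5 (approx. 0.2)
Total utilization U = 1/10 + 11/38 + 11/42 + 1/5 = 3397/3990
Rounded to 4 decimal places: U = 0.8514
RM (Liu & Layland) bound for 4 tasks = 0.756828; compare with U = 3397/3990 (approx. 0.851378)
bound < U <= 1, so the RM sufficient condition is not met (inconclusive; an exact test such as response-time analysis is needed).

0.8514


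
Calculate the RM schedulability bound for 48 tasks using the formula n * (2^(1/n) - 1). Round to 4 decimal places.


Compute 2^(1/48) = 1.0145453349
Subtract 1: 1.0145453349 - 1 = 0.0145453349
Multiply by n: 48 * 0.0145453349 = 0.6981760752
Round to 4 dp: 0.6982

0.6982


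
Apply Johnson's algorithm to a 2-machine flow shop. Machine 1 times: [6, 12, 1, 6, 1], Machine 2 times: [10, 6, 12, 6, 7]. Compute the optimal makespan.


Apply Johnson's rule:
  Group 1 (a <= b): [(3, 1, 12), (5, 1, 7), (1, 6, 10), (4, 6, 6)]
  Group 2 (a > b): [(2, 12, 6)]
Optimal job order: [3, 5, 1, 4, 2]
Schedule:
  Job 3: M1 done at 1, M2 done at 13
  Job 5: M1 done at 2, M2 done at 20
  Job 1: M1 done at 8, M2 done at 30
  Job 4: M1 done at 14, M2 done at 36
  Job 2: M1 done at 26, M2 done at 42
Makespan = 42

42


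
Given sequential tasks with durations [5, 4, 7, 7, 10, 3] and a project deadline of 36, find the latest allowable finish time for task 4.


LF(activity 4) = deadline - sum of successor durations
Successors: activities 5 through 6 with durations [10, 3]
Sum of successor durations = 13
LF = 36 - 13 = 23

23


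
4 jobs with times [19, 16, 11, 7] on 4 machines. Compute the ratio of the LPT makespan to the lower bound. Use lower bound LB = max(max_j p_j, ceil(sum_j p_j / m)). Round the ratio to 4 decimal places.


LPT order: [19, 16, 11, 7]
Machine loads after assignment: [19, 16, 11, 7]
LPT makespan = 19
Lower bound = max(max_job, ceil(total/4)) = max(19, 14) = 19
Ratio = 19 / 19 = 1.0

1.0


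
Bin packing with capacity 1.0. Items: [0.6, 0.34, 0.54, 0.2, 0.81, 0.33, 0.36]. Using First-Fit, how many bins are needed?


Place items sequentially using First-Fit:
  Item 0.6 -> new Bin 1
  Item 0.34 -> Bin 1 (now 0.94)
  Item 0.54 -> new Bin 2
  Item 0.2 -> Bin 2 (now 0.74)
  Item 0.81 -> new Bin 3
  Item 0.33 -> new Bin 4
  Item 0.36 -> Bin 4 (now 0.69)
Total bins used = 4

4


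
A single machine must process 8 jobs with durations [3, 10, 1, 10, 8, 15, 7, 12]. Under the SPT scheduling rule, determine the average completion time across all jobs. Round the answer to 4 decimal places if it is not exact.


Sort jobs by processing time (SPT order): [1, 3, 7, 8, 10, 10, 12, 15]
Compute completion times sequentially:
  Job 1: processing = 1, completes at 1
  Job 2: processing = 3, completes at 4
  Job 3: processing = 7, completes at 11
  Job 4: processing = 8, completes at 19
  Job 5: processing = 10, completes at 29
  Job 6: processing = 10, completes at 39
  Job 7: processing = 12, completes at 51
  Job 8: processing = 15, completes at 66
Sum of completion times = 220
Average completion time = 220/8 = 27.5

27.5


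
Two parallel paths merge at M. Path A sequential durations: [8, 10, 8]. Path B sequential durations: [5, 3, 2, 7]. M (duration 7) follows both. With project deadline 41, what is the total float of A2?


Forward pass: ES(A2) = sum of predecessors on chain A = 8
EF = ES + duration = 8 + 10 = 18
Backward pass: LF(M) = deadline = 41; LS(M) = 41 - 7 = 34
LF(A2) = LS(M) - sum(successors on chain A) = 34 - 8 = 26
LS = LF - duration = 26 - 10 = 16
Total float = LS - ES = 16 - 8 = 8

8


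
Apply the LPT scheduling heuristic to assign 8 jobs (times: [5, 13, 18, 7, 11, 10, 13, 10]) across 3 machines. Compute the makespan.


Sort jobs in decreasing order (LPT): [18, 13, 13, 11, 10, 10, 7, 5]
Assign each job to the least loaded machine:
  Machine 1: jobs [18, 10], load = 28
  Machine 2: jobs [13, 11, 5], load = 29
  Machine 3: jobs [13, 10, 7], load = 30
Makespan = max load = 30

30


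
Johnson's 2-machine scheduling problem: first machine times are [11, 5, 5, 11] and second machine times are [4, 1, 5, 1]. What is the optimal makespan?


Apply Johnson's rule:
  Group 1 (a <= b): [(3, 5, 5)]
  Group 2 (a > b): [(1, 11, 4), (2, 5, 1), (4, 11, 1)]
Optimal job order: [3, 1, 2, 4]
Schedule:
  Job 3: M1 done at 5, M2 done at 10
  Job 1: M1 done at 16, M2 done at 20
  Job 2: M1 done at 21, M2 done at 22
  Job 4: M1 done at 32, M2 done at 33
Makespan = 33

33


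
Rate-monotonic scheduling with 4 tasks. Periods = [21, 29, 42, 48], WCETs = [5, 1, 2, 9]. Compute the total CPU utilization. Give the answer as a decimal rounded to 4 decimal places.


Compute individual utilizations (exact fractions):
  Task 1: C/T = 5/21 (approx. 0.2381)
  Task 2: C/T = 1/29 (approx. 0.0345)
  Task 3: C/T = 2/42 = 1/21 (approx. 0.0476)
  Task 4: C/T = 9/48 = 3/16 (approx. 0.1875)
Total utilization U = 5/21 + 1/29 + 1/21 + 3/16 = 1649/3248
Rounded to 4 decimal places: U = 0.5077
RM (Liu & Layland) bound for 4 tasks = 0.756828; compare with U = 1649/3248 (approx. 0.507697)
U <= bound, so schedulable by RM sufficient condition.

0.5077


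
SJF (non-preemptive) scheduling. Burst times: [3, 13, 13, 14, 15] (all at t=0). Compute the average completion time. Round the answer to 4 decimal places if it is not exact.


SJF order (ascending): [3, 13, 13, 14, 15]
Completion times:
  Job 1: burst=3, C=3
  Job 2: burst=13, C=16
  Job 3: burst=13, C=29
  Job 4: burst=14, C=43
  Job 5: burst=15, C=58
Average completion = 149/5 = 29.8

29.8
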